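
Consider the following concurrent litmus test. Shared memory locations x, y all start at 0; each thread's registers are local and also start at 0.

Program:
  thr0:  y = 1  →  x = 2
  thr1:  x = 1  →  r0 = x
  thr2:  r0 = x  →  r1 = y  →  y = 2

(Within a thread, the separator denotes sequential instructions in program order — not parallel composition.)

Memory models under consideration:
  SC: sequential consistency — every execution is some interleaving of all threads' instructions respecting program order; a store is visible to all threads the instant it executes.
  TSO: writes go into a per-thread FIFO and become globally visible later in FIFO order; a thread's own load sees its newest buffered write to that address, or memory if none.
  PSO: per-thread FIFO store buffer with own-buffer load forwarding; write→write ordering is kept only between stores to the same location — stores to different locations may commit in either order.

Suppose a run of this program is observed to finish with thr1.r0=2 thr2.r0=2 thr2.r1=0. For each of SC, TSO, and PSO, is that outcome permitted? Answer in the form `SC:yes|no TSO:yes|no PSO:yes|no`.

outcome vector order: (thr1.r0,thr2.r0,thr2.r1)
SC (10): (1,0,0) (1,0,1) (1,1,0) (1,1,1) (1,2,1) (2,0,0) (2,0,1) (2,1,0) (2,1,1) (2,2,1)
TSO (10): (1,0,0) (1,0,1) (1,1,0) (1,1,1) (1,2,1) (2,0,0) (2,0,1) (2,1,0) (2,1,1) (2,2,1)
PSO (12): (1,0,0) (1,0,1) (1,1,0) (1,1,1) (1,2,0) (1,2,1) (2,0,0) (2,0,1) (2,1,0) (2,1,1) (2,2,0) (2,2,1)
target (2,2,0) ∈ {PSO}

SC:no TSO:no PSO:yes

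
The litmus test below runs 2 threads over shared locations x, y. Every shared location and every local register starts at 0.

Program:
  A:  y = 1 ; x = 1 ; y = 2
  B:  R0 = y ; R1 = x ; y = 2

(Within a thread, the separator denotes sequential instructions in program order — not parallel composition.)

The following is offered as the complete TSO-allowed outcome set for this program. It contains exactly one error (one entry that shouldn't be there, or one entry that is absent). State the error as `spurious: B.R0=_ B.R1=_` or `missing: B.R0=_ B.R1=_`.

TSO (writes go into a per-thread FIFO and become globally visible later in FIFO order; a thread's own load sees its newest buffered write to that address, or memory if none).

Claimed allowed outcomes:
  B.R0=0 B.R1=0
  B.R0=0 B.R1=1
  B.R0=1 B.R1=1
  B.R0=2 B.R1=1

outcome vector order: (B.R0,B.R1)
TSO: 5 outcomes — {<0 0>, <0 1>, <1 0>, <1 1>, <2 1>}
TSO∖claimed = {<1 0>}

missing: B.R0=1 B.R1=0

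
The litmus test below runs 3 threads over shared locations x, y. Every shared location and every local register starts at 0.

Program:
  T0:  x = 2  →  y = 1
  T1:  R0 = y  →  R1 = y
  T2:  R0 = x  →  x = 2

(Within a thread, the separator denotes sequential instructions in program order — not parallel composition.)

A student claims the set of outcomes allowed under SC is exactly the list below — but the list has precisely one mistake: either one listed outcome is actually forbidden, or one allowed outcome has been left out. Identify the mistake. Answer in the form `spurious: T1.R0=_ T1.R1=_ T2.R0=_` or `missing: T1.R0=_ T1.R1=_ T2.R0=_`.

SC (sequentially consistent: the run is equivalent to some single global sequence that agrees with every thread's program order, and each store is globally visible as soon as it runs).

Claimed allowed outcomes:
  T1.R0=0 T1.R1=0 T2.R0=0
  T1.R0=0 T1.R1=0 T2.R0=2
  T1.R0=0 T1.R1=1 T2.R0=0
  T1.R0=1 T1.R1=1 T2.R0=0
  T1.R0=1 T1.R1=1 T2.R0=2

missing: T1.R0=0 T1.R1=1 T2.R0=2

outcome vector order: (T1.R0,T1.R1,T2.R0)
SC: 6 outcomes — {000 002 010 012 110 112}
SC∖claimed = {012}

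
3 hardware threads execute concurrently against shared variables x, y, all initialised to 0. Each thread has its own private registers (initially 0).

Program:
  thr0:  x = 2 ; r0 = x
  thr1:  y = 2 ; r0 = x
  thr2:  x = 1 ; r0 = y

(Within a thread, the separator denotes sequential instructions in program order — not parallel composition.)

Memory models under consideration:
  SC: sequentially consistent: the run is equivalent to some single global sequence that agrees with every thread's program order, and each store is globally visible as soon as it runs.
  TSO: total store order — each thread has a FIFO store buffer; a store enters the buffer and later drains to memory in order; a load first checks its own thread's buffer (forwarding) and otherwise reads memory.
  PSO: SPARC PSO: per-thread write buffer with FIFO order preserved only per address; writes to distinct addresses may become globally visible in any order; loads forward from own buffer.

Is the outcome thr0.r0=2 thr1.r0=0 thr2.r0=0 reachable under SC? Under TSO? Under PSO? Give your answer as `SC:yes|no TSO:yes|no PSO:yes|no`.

SC:no TSO:yes PSO:yes

outcome vector order: (thr0.r0,thr1.r0,thr2.r0)
[SC] allowed = {102, 110, 112, 122, 202, 210, 212, 220, 222}
[TSO] allowed = {100, 102, 110, 112, 120, 122, 200, 202, 210, 212, 220, 222}
[PSO] allowed = {100, 102, 110, 112, 120, 122, 200, 202, 210, 212, 220, 222}
target 200 ∈ {TSO,PSO}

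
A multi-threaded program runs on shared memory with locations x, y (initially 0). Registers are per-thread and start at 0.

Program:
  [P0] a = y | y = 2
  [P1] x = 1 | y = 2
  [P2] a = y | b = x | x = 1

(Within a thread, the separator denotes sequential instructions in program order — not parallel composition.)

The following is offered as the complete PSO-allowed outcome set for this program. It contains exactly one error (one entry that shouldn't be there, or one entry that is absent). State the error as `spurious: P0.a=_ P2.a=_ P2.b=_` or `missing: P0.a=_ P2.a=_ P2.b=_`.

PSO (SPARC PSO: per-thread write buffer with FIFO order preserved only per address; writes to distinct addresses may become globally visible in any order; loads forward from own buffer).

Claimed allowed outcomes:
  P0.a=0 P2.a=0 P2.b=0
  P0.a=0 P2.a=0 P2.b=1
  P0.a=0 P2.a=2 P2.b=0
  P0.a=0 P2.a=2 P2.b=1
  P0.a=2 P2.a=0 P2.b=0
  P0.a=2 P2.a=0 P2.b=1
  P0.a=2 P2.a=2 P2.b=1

missing: P0.a=2 P2.a=2 P2.b=0

outcome vector order: (P0.a,P2.a,P2.b)
[PSO] allowed = {<0 0 0> <0 0 1> <0 2 0> <0 2 1> <2 0 0> <2 0 1> <2 2 0> <2 2 1>}
PSO∖claimed = {<2 2 0>}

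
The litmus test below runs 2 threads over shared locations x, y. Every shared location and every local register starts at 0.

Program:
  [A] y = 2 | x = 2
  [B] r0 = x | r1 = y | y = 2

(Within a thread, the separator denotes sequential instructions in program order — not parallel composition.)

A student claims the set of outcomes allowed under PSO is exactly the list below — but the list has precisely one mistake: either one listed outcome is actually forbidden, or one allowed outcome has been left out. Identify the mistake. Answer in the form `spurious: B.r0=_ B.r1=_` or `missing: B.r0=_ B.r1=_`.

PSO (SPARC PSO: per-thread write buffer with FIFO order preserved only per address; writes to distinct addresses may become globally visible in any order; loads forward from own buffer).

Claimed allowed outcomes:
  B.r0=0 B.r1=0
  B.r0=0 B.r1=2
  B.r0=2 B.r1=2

outcome vector order: (B.r0,B.r1)
under PSO → 00, 02, 20, 22
PSO∖claimed = {20}

missing: B.r0=2 B.r1=0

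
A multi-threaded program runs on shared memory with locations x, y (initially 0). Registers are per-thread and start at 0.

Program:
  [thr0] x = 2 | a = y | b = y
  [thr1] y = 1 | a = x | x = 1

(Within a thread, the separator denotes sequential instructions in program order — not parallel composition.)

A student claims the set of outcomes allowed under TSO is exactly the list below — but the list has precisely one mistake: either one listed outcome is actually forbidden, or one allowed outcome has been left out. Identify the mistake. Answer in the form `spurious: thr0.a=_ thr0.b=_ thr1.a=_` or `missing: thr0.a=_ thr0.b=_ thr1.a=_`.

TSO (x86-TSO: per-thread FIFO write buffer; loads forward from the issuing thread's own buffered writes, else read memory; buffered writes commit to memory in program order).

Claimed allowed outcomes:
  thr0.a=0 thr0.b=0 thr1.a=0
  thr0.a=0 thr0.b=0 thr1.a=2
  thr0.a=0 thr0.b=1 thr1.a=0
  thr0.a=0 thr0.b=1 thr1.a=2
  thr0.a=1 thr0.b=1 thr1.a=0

outcome vector order: (thr0.a,thr0.b,thr1.a)
[TSO] allowed = {000, 002, 010, 012, 110, 112}
TSO∖claimed = {112}

missing: thr0.a=1 thr0.b=1 thr1.a=2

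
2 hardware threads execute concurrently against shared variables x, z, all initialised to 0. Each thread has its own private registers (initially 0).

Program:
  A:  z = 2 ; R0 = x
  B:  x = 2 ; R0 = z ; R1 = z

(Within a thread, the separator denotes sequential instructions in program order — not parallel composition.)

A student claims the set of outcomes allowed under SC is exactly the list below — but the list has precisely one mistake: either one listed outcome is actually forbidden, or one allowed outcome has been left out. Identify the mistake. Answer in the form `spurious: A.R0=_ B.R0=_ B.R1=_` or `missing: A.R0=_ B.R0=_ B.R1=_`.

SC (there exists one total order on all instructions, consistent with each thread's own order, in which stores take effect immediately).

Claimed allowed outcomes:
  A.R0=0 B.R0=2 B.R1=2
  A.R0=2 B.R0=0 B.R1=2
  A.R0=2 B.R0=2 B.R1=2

missing: A.R0=2 B.R0=0 B.R1=0

outcome vector order: (A.R0,B.R0,B.R1)
SC (4): 022 200 202 222
SC∖claimed = {200}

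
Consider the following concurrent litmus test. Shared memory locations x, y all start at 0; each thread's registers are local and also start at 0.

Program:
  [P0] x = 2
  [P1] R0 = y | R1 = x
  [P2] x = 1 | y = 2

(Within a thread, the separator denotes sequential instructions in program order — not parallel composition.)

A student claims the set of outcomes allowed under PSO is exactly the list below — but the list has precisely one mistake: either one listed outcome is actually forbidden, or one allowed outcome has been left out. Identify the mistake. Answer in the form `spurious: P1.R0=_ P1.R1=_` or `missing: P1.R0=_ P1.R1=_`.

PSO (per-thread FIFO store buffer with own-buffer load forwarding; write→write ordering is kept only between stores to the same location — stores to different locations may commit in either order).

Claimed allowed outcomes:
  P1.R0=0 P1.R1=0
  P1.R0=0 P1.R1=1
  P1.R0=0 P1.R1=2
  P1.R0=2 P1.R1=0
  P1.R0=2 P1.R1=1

outcome vector order: (P1.R0,P1.R1)
PSO: 6 outcomes — {<0 0>, <0 1>, <0 2>, <2 0>, <2 1>, <2 2>}
PSO∖claimed = {<2 2>}

missing: P1.R0=2 P1.R1=2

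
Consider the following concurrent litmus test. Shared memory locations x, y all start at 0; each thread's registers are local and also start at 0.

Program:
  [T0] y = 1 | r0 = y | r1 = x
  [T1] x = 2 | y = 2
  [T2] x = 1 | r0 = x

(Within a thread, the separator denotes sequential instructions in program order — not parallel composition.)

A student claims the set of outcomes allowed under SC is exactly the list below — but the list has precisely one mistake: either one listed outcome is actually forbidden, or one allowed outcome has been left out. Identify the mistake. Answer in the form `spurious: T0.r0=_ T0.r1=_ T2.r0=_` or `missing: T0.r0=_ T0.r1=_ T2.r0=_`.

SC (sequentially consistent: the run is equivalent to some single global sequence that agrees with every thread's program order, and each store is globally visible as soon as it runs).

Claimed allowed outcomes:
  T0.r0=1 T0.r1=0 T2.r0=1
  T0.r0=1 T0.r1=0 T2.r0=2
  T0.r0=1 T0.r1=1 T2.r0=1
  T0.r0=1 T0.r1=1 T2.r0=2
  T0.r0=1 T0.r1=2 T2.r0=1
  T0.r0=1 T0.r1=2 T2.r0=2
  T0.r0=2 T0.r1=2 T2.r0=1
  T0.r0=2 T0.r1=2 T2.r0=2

missing: T0.r0=2 T0.r1=1 T2.r0=1

outcome vector order: (T0.r0,T0.r1,T2.r0)
SC (9): (1,0,1), (1,0,2), (1,1,1), (1,1,2), (1,2,1), (1,2,2), (2,1,1), (2,2,1), (2,2,2)
SC∖claimed = {(2,1,1)}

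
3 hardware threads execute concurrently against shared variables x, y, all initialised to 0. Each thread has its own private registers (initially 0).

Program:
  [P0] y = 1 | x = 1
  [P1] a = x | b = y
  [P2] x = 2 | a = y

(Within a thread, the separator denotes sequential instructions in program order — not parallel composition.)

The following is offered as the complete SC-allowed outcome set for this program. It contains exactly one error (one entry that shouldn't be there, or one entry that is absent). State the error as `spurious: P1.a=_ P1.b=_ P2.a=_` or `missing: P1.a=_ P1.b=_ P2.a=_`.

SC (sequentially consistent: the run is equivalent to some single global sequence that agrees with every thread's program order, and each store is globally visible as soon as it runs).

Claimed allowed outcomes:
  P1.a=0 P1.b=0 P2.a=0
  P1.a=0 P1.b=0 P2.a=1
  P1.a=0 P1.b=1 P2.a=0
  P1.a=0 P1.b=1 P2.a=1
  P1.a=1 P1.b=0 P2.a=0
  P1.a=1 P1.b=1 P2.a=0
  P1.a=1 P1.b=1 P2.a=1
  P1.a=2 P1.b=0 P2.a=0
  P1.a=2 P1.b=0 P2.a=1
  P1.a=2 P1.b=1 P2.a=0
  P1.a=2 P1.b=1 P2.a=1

spurious: P1.a=1 P1.b=0 P2.a=0

outcome vector order: (P1.a,P1.b,P2.a)
[SC] allowed = {000, 001, 010, 011, 110, 111, 200, 201, 210, 211}
claimed∖SC = {100}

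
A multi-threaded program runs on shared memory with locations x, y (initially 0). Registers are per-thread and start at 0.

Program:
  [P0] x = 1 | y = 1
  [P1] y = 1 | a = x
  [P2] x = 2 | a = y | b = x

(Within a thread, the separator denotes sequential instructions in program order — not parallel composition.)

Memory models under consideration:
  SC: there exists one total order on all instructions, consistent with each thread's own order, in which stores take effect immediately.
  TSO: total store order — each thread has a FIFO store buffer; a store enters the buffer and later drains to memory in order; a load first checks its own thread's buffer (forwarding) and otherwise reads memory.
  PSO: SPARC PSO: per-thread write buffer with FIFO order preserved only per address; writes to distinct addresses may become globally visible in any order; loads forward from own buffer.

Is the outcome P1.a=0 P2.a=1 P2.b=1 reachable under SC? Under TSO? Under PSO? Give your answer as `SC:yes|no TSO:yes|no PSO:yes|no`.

SC:yes TSO:yes PSO:yes

outcome vector order: (P1.a,P2.a,P2.b)
under SC → 011, 012, 101, 102, 111, 112, 201, 202, 211, 212
under TSO → 001, 002, 011, 012, 101, 102, 111, 112, 201, 202, 211, 212
under PSO → 001, 002, 011, 012, 101, 102, 111, 112, 201, 202, 211, 212
target 011 ∈ {SC,TSO,PSO}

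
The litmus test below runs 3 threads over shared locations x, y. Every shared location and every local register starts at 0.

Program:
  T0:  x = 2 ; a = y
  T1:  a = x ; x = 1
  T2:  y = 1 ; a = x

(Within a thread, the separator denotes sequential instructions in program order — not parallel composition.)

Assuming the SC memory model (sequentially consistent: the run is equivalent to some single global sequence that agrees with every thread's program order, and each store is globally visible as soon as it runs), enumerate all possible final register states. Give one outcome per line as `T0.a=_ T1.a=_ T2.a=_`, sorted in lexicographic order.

T0.a=0 T1.a=0 T2.a=1
T0.a=0 T1.a=0 T2.a=2
T0.a=0 T1.a=2 T2.a=1
T0.a=0 T1.a=2 T2.a=2
T0.a=1 T1.a=0 T2.a=0
T0.a=1 T1.a=0 T2.a=1
T0.a=1 T1.a=0 T2.a=2
T0.a=1 T1.a=2 T2.a=0
T0.a=1 T1.a=2 T2.a=1
T0.a=1 T1.a=2 T2.a=2

outcome vector order: (T0.a,T1.a,T2.a)
|SC outcomes| = 10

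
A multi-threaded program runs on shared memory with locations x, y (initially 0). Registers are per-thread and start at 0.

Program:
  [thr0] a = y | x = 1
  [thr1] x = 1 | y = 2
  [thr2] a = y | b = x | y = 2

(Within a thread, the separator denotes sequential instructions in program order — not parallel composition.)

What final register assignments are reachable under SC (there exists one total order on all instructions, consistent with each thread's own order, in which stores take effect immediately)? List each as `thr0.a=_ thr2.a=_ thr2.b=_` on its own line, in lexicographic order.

thr0.a=0 thr2.a=0 thr2.b=0
thr0.a=0 thr2.a=0 thr2.b=1
thr0.a=0 thr2.a=2 thr2.b=1
thr0.a=2 thr2.a=0 thr2.b=0
thr0.a=2 thr2.a=0 thr2.b=1
thr0.a=2 thr2.a=2 thr2.b=1

outcome vector order: (thr0.a,thr2.a,thr2.b)
|SC outcomes| = 6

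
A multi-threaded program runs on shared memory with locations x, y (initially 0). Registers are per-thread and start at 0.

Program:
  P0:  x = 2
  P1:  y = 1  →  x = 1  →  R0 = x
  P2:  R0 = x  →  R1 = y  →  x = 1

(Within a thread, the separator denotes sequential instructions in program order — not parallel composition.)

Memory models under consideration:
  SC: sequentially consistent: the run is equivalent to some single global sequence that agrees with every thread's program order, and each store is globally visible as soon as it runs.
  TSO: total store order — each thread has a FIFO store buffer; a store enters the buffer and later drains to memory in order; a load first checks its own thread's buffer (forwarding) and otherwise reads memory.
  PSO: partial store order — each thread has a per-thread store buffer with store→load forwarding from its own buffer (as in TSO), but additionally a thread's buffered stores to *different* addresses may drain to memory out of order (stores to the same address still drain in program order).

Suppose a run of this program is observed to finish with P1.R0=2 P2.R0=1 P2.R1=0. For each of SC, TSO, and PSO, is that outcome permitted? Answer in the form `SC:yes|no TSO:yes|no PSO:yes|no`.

SC:no TSO:no PSO:yes

outcome vector order: (P1.R0,P2.R0,P2.R1)
[SC] allowed = {100 101 111 120 121 200 201 211 221}
[TSO] allowed = {100 101 111 120 121 200 201 211 221}
[PSO] allowed = {100 101 110 111 120 121 200 201 210 211 220 221}
target 210 ∈ {PSO}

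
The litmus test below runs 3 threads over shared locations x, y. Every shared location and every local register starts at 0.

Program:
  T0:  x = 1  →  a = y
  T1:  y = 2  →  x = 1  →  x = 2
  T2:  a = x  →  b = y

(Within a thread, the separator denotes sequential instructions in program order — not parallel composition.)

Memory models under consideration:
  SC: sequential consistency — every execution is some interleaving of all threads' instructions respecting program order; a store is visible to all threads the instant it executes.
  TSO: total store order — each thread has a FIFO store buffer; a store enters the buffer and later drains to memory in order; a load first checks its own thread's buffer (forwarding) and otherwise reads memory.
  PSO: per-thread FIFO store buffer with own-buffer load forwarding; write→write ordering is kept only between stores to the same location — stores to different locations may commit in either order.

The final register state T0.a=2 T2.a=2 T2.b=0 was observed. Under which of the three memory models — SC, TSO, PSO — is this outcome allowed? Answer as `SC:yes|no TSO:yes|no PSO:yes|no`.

outcome vector order: (T0.a,T2.a,T2.b)
SC: 10 outcomes — {0/0/0; 0/0/2; 0/1/0; 0/1/2; 0/2/2; 2/0/0; 2/0/2; 2/1/0; 2/1/2; 2/2/2}
TSO: 10 outcomes — {0/0/0; 0/0/2; 0/1/0; 0/1/2; 0/2/2; 2/0/0; 2/0/2; 2/1/0; 2/1/2; 2/2/2}
PSO: 12 outcomes — {0/0/0; 0/0/2; 0/1/0; 0/1/2; 0/2/0; 0/2/2; 2/0/0; 2/0/2; 2/1/0; 2/1/2; 2/2/0; 2/2/2}
target 2/2/0 ∈ {PSO}

SC:no TSO:no PSO:yes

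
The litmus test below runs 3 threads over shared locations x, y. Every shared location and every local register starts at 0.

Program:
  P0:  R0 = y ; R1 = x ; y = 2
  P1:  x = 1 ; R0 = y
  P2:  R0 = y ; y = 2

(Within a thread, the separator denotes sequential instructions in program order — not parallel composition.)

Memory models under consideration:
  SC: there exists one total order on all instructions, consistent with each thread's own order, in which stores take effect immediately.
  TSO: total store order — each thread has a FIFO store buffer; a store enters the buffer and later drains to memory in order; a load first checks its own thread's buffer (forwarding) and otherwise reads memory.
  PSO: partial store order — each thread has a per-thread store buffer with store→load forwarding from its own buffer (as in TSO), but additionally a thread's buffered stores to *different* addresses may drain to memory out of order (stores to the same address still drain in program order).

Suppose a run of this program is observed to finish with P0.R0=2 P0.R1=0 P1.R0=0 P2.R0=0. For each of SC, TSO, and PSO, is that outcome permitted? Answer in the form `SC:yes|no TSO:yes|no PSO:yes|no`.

outcome vector order: (P0.R0,P0.R1,P1.R0,P2.R0)
under SC → 0000 0002 0020 0022 0100 0102 0120 0122 2020 2100 2120
under TSO → 0000 0002 0020 0022 0100 0102 0120 0122 2000 2020 2100 2120
under PSO → 0000 0002 0020 0022 0100 0102 0120 0122 2000 2020 2100 2120
target 2000 ∈ {TSO,PSO}

SC:no TSO:yes PSO:yes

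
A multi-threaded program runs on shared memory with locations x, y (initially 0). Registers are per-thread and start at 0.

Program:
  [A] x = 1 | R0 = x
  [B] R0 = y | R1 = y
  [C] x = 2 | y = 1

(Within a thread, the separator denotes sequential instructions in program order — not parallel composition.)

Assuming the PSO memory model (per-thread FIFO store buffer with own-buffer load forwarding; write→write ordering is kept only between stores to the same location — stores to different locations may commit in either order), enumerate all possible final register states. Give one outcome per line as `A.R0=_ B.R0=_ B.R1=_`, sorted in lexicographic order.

outcome vector order: (A.R0,B.R0,B.R1)
|PSO outcomes| = 6

A.R0=1 B.R0=0 B.R1=0
A.R0=1 B.R0=0 B.R1=1
A.R0=1 B.R0=1 B.R1=1
A.R0=2 B.R0=0 B.R1=0
A.R0=2 B.R0=0 B.R1=1
A.R0=2 B.R0=1 B.R1=1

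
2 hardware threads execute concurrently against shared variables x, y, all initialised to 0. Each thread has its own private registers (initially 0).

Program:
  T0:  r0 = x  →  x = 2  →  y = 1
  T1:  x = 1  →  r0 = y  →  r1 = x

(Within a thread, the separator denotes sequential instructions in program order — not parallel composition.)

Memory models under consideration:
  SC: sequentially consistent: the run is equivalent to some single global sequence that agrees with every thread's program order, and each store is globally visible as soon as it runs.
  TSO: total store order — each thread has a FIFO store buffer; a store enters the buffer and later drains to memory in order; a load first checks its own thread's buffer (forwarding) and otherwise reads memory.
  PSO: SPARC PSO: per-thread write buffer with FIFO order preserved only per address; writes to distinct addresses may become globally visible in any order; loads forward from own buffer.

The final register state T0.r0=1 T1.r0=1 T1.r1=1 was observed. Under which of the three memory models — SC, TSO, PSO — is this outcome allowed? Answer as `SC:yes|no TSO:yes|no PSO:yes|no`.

SC:no TSO:no PSO:yes

outcome vector order: (T0.r0,T1.r0,T1.r1)
SC (7): <0 0 1>; <0 0 2>; <0 1 1>; <0 1 2>; <1 0 1>; <1 0 2>; <1 1 2>
TSO (7): <0 0 1>; <0 0 2>; <0 1 1>; <0 1 2>; <1 0 1>; <1 0 2>; <1 1 2>
PSO (8): <0 0 1>; <0 0 2>; <0 1 1>; <0 1 2>; <1 0 1>; <1 0 2>; <1 1 1>; <1 1 2>
target <1 1 1> ∈ {PSO}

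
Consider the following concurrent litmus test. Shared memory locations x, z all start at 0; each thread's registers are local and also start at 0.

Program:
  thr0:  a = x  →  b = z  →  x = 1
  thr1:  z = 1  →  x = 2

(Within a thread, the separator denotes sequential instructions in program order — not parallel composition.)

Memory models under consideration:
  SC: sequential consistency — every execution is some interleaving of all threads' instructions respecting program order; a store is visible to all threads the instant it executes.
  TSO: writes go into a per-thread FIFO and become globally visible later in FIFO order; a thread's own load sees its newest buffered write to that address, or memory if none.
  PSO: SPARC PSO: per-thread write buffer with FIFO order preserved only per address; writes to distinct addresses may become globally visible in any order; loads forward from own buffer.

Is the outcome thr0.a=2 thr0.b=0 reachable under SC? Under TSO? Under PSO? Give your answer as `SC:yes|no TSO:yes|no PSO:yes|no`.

outcome vector order: (thr0.a,thr0.b)
SC (3): (0,0) (0,1) (2,1)
TSO (3): (0,0) (0,1) (2,1)
PSO (4): (0,0) (0,1) (2,0) (2,1)
target (2,0) ∈ {PSO}

SC:no TSO:no PSO:yes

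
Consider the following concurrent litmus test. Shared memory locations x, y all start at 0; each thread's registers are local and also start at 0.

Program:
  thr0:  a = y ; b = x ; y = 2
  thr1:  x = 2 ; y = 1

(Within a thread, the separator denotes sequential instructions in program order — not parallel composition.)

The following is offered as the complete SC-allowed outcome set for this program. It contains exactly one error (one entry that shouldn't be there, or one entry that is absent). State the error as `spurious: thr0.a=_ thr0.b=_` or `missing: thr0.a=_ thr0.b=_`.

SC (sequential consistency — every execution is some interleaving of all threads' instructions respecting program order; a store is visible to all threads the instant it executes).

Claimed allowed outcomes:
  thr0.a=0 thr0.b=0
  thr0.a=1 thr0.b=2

outcome vector order: (thr0.a,thr0.b)
under SC → 00; 02; 12
SC∖claimed = {02}

missing: thr0.a=0 thr0.b=2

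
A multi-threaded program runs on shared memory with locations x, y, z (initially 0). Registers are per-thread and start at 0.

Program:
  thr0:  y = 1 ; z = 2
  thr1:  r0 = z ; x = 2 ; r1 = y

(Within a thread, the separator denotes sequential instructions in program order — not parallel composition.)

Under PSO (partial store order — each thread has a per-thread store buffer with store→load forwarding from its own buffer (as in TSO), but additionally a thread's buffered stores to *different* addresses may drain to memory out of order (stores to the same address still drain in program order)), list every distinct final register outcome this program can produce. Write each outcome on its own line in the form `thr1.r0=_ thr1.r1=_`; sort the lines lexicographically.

thr1.r0=0 thr1.r1=0
thr1.r0=0 thr1.r1=1
thr1.r0=2 thr1.r1=0
thr1.r0=2 thr1.r1=1

outcome vector order: (thr1.r0,thr1.r1)
|PSO outcomes| = 4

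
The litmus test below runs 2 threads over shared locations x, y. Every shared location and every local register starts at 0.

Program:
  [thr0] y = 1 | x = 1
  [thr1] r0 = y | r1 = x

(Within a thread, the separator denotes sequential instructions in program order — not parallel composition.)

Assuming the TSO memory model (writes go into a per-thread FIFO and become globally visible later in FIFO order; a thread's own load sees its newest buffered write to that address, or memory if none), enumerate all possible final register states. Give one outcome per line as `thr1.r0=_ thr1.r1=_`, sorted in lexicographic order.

thr1.r0=0 thr1.r1=0
thr1.r0=0 thr1.r1=1
thr1.r0=1 thr1.r1=0
thr1.r0=1 thr1.r1=1

outcome vector order: (thr1.r0,thr1.r1)
|TSO outcomes| = 4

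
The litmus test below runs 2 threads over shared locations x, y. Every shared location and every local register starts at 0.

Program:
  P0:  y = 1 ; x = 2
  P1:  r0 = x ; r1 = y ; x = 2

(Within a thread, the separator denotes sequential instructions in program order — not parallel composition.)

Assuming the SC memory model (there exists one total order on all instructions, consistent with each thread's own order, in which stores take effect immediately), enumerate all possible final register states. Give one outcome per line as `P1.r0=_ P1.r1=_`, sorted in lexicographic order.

P1.r0=0 P1.r1=0
P1.r0=0 P1.r1=1
P1.r0=2 P1.r1=1

outcome vector order: (P1.r0,P1.r1)
|SC outcomes| = 3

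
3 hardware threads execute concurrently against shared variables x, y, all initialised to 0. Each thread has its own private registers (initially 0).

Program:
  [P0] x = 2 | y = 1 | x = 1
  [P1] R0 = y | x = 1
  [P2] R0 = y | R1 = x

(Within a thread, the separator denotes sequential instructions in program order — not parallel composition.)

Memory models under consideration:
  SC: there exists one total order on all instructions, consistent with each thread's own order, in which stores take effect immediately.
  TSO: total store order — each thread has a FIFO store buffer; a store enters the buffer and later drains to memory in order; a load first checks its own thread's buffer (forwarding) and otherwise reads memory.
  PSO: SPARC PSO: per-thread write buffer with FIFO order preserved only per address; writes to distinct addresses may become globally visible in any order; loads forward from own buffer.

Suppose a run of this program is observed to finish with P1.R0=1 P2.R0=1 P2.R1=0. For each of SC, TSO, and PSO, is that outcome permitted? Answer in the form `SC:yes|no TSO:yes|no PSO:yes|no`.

outcome vector order: (P1.R0,P2.R0,P2.R1)
[SC] allowed = {<0 0 0>; <0 0 1>; <0 0 2>; <0 1 1>; <0 1 2>; <1 0 0>; <1 0 1>; <1 0 2>; <1 1 1>; <1 1 2>}
[TSO] allowed = {<0 0 0>; <0 0 1>; <0 0 2>; <0 1 1>; <0 1 2>; <1 0 0>; <1 0 1>; <1 0 2>; <1 1 1>; <1 1 2>}
[PSO] allowed = {<0 0 0>; <0 0 1>; <0 0 2>; <0 1 0>; <0 1 1>; <0 1 2>; <1 0 0>; <1 0 1>; <1 0 2>; <1 1 0>; <1 1 1>; <1 1 2>}
target <1 1 0> ∈ {PSO}

SC:no TSO:no PSO:yes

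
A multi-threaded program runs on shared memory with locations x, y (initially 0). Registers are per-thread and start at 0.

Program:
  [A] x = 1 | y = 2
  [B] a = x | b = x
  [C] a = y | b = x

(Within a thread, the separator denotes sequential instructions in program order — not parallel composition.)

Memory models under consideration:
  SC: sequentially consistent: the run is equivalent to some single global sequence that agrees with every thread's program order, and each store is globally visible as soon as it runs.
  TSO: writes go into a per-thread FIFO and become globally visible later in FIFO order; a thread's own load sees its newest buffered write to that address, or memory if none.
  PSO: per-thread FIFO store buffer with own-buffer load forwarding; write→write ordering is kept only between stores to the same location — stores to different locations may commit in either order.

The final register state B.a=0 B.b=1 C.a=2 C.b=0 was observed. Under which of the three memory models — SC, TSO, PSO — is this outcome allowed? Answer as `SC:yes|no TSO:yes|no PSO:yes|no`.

SC:no TSO:no PSO:yes

outcome vector order: (B.a,B.b,C.a,C.b)
[SC] allowed = {<0 0 0 0> <0 0 0 1> <0 0 2 1> <0 1 0 0> <0 1 0 1> <0 1 2 1> <1 1 0 0> <1 1 0 1> <1 1 2 1>}
[TSO] allowed = {<0 0 0 0> <0 0 0 1> <0 0 2 1> <0 1 0 0> <0 1 0 1> <0 1 2 1> <1 1 0 0> <1 1 0 1> <1 1 2 1>}
[PSO] allowed = {<0 0 0 0> <0 0 0 1> <0 0 2 0> <0 0 2 1> <0 1 0 0> <0 1 0 1> <0 1 2 0> <0 1 2 1> <1 1 0 0> <1 1 0 1> <1 1 2 0> <1 1 2 1>}
target <0 1 2 0> ∈ {PSO}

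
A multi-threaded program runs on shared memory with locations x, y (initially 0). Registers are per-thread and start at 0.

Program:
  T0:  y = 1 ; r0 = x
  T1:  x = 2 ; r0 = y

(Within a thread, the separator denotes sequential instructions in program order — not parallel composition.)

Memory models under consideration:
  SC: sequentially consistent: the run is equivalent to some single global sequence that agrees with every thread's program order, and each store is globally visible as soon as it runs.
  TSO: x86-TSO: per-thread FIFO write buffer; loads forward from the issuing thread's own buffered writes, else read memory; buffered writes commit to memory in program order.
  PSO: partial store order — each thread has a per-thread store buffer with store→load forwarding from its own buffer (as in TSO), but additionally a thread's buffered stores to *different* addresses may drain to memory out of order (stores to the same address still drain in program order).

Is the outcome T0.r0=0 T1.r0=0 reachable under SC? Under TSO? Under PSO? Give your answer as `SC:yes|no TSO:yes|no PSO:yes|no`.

outcome vector order: (T0.r0,T1.r0)
under SC → (0,1) (2,0) (2,1)
under TSO → (0,0) (0,1) (2,0) (2,1)
under PSO → (0,0) (0,1) (2,0) (2,1)
target (0,0) ∈ {TSO,PSO}

SC:no TSO:yes PSO:yes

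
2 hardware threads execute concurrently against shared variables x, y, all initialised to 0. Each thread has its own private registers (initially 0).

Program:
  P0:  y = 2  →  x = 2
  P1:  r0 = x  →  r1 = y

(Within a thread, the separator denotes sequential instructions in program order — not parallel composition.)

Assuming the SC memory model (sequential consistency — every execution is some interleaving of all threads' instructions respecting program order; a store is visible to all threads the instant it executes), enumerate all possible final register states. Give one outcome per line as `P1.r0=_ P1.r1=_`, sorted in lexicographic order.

P1.r0=0 P1.r1=0
P1.r0=0 P1.r1=2
P1.r0=2 P1.r1=2

outcome vector order: (P1.r0,P1.r1)
|SC outcomes| = 3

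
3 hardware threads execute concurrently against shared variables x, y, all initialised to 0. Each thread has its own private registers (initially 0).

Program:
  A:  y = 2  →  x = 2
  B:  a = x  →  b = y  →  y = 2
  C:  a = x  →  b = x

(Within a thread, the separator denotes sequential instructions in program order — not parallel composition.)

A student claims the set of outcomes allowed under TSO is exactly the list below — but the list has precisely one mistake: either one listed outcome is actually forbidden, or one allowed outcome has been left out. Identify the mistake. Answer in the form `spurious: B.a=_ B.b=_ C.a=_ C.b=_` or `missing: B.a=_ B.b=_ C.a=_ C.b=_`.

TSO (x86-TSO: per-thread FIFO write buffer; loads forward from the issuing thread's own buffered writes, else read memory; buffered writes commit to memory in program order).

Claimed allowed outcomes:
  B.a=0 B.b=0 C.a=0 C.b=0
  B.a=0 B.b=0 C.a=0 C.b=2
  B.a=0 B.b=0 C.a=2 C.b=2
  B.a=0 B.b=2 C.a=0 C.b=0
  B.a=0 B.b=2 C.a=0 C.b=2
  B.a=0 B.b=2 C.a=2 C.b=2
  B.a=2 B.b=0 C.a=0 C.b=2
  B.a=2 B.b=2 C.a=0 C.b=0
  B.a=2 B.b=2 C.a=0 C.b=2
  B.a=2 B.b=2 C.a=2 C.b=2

outcome vector order: (B.a,B.b,C.a,C.b)
TSO (9): (0,0,0,0); (0,0,0,2); (0,0,2,2); (0,2,0,0); (0,2,0,2); (0,2,2,2); (2,2,0,0); (2,2,0,2); (2,2,2,2)
claimed∖TSO = {(2,0,0,2)}

spurious: B.a=2 B.b=0 C.a=0 C.b=2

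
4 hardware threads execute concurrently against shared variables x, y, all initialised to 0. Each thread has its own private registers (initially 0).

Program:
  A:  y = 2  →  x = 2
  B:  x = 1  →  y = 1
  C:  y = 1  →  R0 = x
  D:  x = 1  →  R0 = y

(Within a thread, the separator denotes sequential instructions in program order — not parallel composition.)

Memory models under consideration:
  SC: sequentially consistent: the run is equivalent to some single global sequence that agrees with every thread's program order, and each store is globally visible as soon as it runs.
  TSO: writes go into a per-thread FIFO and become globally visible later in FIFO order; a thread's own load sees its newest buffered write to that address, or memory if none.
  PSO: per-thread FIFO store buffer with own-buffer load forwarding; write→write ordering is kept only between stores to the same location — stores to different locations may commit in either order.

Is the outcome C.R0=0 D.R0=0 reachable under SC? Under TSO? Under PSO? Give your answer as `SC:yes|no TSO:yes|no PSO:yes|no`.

outcome vector order: (C.R0,D.R0)
SC (8): 01 02 10 11 12 20 21 22
TSO (9): 00 01 02 10 11 12 20 21 22
PSO (9): 00 01 02 10 11 12 20 21 22
target 00 ∈ {TSO,PSO}

SC:no TSO:yes PSO:yes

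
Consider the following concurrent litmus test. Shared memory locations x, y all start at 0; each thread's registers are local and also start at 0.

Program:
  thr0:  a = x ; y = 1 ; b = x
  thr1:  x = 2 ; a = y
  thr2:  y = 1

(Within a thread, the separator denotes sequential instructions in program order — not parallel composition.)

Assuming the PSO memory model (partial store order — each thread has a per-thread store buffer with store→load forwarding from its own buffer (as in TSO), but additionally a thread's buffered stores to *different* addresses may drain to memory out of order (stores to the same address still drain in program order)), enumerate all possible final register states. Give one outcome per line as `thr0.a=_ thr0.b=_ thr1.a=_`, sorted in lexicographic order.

outcome vector order: (thr0.a,thr0.b,thr1.a)
|PSO outcomes| = 6

thr0.a=0 thr0.b=0 thr1.a=0
thr0.a=0 thr0.b=0 thr1.a=1
thr0.a=0 thr0.b=2 thr1.a=0
thr0.a=0 thr0.b=2 thr1.a=1
thr0.a=2 thr0.b=2 thr1.a=0
thr0.a=2 thr0.b=2 thr1.a=1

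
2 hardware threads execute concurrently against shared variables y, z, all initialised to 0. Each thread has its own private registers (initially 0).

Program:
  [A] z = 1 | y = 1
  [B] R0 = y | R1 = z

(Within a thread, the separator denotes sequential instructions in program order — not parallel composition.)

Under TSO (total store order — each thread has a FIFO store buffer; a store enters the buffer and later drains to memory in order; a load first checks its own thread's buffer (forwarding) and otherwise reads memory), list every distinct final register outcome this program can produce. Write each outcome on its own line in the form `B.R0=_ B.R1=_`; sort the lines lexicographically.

outcome vector order: (B.R0,B.R1)
|TSO outcomes| = 3

B.R0=0 B.R1=0
B.R0=0 B.R1=1
B.R0=1 B.R1=1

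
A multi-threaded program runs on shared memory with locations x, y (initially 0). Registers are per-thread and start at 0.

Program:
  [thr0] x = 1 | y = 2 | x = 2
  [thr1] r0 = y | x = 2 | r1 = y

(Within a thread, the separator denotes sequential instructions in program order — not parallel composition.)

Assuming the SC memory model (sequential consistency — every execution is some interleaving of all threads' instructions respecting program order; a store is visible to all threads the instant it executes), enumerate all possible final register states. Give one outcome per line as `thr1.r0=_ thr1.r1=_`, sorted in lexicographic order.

outcome vector order: (thr1.r0,thr1.r1)
|SC outcomes| = 3

thr1.r0=0 thr1.r1=0
thr1.r0=0 thr1.r1=2
thr1.r0=2 thr1.r1=2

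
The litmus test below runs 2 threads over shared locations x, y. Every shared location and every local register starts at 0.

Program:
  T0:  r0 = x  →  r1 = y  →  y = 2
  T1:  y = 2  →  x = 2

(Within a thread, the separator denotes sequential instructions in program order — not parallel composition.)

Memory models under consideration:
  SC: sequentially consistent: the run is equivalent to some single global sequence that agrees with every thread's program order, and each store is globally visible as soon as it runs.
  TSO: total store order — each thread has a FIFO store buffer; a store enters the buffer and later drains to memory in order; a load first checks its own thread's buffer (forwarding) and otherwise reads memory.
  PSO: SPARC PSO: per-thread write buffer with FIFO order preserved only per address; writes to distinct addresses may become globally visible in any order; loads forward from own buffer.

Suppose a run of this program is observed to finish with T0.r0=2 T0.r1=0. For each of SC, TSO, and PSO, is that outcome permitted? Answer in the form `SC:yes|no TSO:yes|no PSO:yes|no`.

SC:no TSO:no PSO:yes

outcome vector order: (T0.r0,T0.r1)
under SC → 00 02 22
under TSO → 00 02 22
under PSO → 00 02 20 22
target 20 ∈ {PSO}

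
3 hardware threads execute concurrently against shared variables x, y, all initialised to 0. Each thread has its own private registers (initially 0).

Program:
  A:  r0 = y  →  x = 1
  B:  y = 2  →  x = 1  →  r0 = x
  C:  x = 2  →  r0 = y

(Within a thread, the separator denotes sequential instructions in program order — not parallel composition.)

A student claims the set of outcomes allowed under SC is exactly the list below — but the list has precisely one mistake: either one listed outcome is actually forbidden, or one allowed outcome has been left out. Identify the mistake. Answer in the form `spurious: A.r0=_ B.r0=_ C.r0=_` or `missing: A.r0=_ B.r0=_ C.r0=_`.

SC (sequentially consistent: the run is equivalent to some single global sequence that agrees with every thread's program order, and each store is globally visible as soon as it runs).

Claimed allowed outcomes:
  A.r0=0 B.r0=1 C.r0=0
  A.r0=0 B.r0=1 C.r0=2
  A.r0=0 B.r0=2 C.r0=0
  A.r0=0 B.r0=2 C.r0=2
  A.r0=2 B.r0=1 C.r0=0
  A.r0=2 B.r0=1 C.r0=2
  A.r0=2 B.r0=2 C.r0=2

outcome vector order: (A.r0,B.r0,C.r0)
[SC] allowed = {<0 1 0> <0 1 2> <0 2 2> <2 1 0> <2 1 2> <2 2 2>}
claimed∖SC = {<0 2 0>}

spurious: A.r0=0 B.r0=2 C.r0=0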